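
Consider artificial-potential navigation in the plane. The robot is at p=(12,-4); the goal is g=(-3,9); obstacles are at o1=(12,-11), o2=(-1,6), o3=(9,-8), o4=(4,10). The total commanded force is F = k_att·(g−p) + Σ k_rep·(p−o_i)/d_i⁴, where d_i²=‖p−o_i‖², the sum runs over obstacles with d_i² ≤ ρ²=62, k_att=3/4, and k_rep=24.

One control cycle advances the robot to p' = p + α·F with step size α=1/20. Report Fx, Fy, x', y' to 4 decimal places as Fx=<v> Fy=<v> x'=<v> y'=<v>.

Fx=-11.1348 Fy=9.9736 x'=11.4433 y'=-3.5013

F_att = 3/4·(g−p) = 3/4·(-15,13) = (-11.2500,9.7500)
o1: d²=49 ≤ ρ²=62; F_rep = 24·(0,7)/49² = (0.0000,0.0700)
o2: d²=269 > ρ²=62 → inactive
o3: d²=25 ≤ ρ²=62; F_rep = 24·(3,4)/25² = (0.1152,0.1536)
o4: d²=260 > ρ²=62 → inactive
F = F_att + ΣF_rep = (-11.1348,9.9736)
p' = p + 1/20·F = (11.4433,-3.5013)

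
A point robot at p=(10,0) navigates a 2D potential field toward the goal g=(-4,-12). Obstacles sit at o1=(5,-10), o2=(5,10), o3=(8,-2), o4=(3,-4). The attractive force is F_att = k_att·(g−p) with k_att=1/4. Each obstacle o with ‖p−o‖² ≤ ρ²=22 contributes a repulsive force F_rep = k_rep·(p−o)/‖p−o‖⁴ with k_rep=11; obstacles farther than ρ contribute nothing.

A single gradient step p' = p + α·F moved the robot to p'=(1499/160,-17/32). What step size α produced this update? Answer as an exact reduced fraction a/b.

α = 1/5

F_att = 1/4·(g−p) = 1/4·(-14,-12) = (-3.5000,-3.0000)
o1: d²=125 > ρ²=22 → inactive
o2: d²=125 > ρ²=22 → inactive
o3: d²=8 ≤ ρ²=22; F_rep = 11·(2,2)/8² = (0.3438,0.3438)
o4: d²=65 > ρ²=22 → inactive
F = F_att + ΣF_rep = (-3.1562,-2.6562)
Δp = p'−p = (-0.6312,-0.5312); α = Δx/Fx = (-101/160) / (-101/32) = 1/5
check: Δy/Fy = (-17/32) / (-85/32) = 1/5 ✓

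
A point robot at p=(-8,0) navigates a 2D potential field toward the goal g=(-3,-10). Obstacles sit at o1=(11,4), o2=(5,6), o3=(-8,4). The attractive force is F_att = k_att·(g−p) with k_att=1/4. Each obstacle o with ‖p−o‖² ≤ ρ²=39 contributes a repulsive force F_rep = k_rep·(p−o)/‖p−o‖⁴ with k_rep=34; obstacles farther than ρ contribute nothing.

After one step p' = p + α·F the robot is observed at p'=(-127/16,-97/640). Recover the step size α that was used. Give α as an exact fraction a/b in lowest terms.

F_att = 1/4·(g−p) = 1/4·(5,-10) = (1.2500,-2.5000)
o1: d²=377 > ρ²=39 → inactive
o2: d²=205 > ρ²=39 → inactive
o3: d²=16 ≤ ρ²=39; F_rep = 34·(0,-4)/16² = (0.0000,-0.5312)
F = F_att + ΣF_rep = (1.2500,-3.0312)
Δp = p'−p = (0.0625,-0.1516); α = Δx/Fx = (1/16) / (5/4) = 1/20
check: Δy/Fy = (-97/640) / (-97/32) = 1/20 ✓

α = 1/20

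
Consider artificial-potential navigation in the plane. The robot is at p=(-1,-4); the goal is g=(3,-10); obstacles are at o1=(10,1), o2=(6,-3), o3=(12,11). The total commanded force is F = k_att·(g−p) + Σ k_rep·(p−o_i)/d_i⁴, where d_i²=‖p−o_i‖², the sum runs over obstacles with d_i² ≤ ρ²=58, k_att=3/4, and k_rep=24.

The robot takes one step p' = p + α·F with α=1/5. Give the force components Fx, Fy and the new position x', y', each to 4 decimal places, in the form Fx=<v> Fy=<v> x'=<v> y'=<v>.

Fx=2.9328 Fy=-4.5096 x'=-0.4134 y'=-4.9019

F_att = 3/4·(g−p) = 3/4·(4,-6) = (3.0000,-4.5000)
o1: d²=146 > ρ²=58 → inactive
o2: d²=50 ≤ ρ²=58; F_rep = 24·(-7,-1)/50² = (-0.0672,-0.0096)
o3: d²=394 > ρ²=58 → inactive
F = F_att + ΣF_rep = (2.9328,-4.5096)
p' = p + 1/5·F = (-0.4134,-4.9019)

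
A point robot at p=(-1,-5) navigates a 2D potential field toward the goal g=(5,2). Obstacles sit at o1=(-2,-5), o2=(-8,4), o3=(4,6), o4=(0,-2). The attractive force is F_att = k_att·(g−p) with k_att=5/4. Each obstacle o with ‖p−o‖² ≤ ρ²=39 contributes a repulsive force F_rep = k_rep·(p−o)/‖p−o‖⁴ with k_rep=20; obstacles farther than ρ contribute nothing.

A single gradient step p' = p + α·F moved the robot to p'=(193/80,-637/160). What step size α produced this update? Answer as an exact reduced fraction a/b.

F_att = 5/4·(g−p) = 5/4·(6,7) = (7.5000,8.7500)
o1: d²=1 ≤ ρ²=39; F_rep = 20·(1,0)/1² = (20.0000,0.0000)
o2: d²=130 > ρ²=39 → inactive
o3: d²=146 > ρ²=39 → inactive
o4: d²=10 ≤ ρ²=39; F_rep = 20·(-1,-3)/10² = (-0.2000,-0.6000)
F = F_att + ΣF_rep = (27.3000,8.1500)
Δp = p'−p = (3.4125,1.0188); α = Δx/Fx = (273/80) / (273/10) = 1/8
check: Δy/Fy = (163/160) / (163/20) = 1/8 ✓

α = 1/8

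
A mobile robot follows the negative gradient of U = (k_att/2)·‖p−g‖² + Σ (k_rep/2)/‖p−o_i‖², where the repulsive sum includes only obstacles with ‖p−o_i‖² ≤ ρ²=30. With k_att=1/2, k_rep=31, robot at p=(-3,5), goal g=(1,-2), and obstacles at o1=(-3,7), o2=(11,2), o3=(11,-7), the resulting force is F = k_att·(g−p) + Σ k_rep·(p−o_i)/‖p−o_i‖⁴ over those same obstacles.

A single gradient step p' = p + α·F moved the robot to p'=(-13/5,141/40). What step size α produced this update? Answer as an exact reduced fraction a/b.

F_att = 1/2·(g−p) = 1/2·(4,-7) = (2.0000,-3.5000)
o1: d²=4 ≤ ρ²=30; F_rep = 31·(0,-2)/4² = (0.0000,-3.8750)
o2: d²=205 > ρ²=30 → inactive
o3: d²=340 > ρ²=30 → inactive
F = F_att + ΣF_rep = (2.0000,-7.3750)
Δp = p'−p = (0.4000,-1.4750); α = Δx/Fx = (2/5) / (2) = 1/5
check: Δy/Fy = (-59/40) / (-59/8) = 1/5 ✓

α = 1/5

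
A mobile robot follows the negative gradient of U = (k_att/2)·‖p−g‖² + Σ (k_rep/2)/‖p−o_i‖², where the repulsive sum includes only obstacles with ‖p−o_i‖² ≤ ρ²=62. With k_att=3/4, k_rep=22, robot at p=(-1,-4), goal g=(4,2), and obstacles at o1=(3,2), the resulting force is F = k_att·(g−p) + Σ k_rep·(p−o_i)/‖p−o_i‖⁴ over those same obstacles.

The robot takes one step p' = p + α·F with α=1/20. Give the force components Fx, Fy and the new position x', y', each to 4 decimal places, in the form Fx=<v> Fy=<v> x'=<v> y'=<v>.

Fx=3.7175 Fy=4.4512 x'=-0.8141 y'=-3.7774

F_att = 3/4·(g−p) = 3/4·(5,6) = (3.7500,4.5000)
o1: d²=52 ≤ ρ²=62; F_rep = 22·(-4,-6)/52² = (-0.0325,-0.0488)
F = F_att + ΣF_rep = (3.7175,4.4512)
p' = p + 1/20·F = (-0.8141,-3.7774)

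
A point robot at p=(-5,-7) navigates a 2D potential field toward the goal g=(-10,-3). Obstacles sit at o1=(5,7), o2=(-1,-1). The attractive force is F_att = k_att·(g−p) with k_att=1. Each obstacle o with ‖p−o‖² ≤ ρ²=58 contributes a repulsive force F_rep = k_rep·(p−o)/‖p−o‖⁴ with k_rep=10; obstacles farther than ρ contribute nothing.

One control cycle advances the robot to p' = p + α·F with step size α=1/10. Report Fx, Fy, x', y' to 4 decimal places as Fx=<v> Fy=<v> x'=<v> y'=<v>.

Fx=-5.0148 Fy=3.9778 x'=-5.5015 y'=-6.6022

F_att = 1·(g−p) = 1·(-5,4) = (-5.0000,4.0000)
o1: d²=296 > ρ²=58 → inactive
o2: d²=52 ≤ ρ²=58; F_rep = 10·(-4,-6)/52² = (-0.0148,-0.0222)
F = F_att + ΣF_rep = (-5.0148,3.9778)
p' = p + 1/10·F = (-5.5015,-6.6022)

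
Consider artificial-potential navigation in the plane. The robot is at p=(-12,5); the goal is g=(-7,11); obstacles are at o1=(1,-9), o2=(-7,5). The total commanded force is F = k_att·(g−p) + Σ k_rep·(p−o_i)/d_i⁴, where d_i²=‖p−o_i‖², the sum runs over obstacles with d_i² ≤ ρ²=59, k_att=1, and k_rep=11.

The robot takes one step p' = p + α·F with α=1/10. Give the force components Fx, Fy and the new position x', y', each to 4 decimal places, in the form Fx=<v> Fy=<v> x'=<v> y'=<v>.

F_att = 1·(g−p) = 1·(5,6) = (5.0000,6.0000)
o1: d²=365 > ρ²=59 → inactive
o2: d²=25 ≤ ρ²=59; F_rep = 11·(-5,0)/25² = (-0.0880,0.0000)
F = F_att + ΣF_rep = (4.9120,6.0000)
p' = p + 1/10·F = (-11.5088,5.6000)

Fx=4.9120 Fy=6.0000 x'=-11.5088 y'=5.6000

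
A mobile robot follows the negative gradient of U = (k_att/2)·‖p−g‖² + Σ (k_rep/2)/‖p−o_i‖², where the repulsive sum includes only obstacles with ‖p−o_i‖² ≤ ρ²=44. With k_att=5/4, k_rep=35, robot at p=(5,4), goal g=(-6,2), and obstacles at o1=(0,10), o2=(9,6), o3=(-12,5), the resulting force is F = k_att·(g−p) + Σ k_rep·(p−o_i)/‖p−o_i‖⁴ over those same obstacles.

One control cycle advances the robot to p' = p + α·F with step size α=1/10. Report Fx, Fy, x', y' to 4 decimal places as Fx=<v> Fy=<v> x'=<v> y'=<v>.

F_att = 5/4·(g−p) = 5/4·(-11,-2) = (-13.7500,-2.5000)
o1: d²=61 > ρ²=44 → inactive
o2: d²=20 ≤ ρ²=44; F_rep = 35·(-4,-2)/20² = (-0.3500,-0.1750)
o3: d²=290 > ρ²=44 → inactive
F = F_att + ΣF_rep = (-14.1000,-2.6750)
p' = p + 1/10·F = (3.5900,3.7325)

Fx=-14.1000 Fy=-2.6750 x'=3.5900 y'=3.7325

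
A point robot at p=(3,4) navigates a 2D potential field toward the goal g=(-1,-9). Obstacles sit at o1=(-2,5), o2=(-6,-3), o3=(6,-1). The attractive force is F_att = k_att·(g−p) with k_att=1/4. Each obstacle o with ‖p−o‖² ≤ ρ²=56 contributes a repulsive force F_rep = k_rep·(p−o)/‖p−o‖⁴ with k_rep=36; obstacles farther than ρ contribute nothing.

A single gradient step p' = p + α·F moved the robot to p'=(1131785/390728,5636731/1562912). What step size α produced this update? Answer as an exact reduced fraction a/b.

F_att = 1/4·(g−p) = 1/4·(-4,-13) = (-1.0000,-3.2500)
o1: d²=26 ≤ ρ²=56; F_rep = 36·(5,-1)/26² = (0.2663,-0.0533)
o2: d²=130 > ρ²=56 → inactive
o3: d²=34 ≤ ρ²=56; F_rep = 36·(-3,5)/34² = (-0.0934,0.1557)
F = F_att + ΣF_rep = (-0.8272,-3.1475)
Δp = p'−p = (-0.1034,-0.3934); α = Δx/Fx = (-40399/390728) / (-40399/48841) = 1/8
check: Δy/Fy = (-614917/1562912) / (-614917/195364) = 1/8 ✓

α = 1/8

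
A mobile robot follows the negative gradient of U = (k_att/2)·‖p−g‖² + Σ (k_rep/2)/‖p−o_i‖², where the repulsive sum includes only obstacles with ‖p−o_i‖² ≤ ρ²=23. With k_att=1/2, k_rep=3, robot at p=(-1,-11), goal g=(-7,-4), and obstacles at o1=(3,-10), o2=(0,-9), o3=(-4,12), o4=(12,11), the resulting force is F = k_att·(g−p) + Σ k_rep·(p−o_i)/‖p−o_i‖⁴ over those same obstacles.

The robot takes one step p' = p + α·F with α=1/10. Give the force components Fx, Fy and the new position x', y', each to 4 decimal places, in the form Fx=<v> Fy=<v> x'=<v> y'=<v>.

Fx=-3.1615 Fy=3.2496 x'=-1.3162 y'=-10.6750

F_att = 1/2·(g−p) = 1/2·(-6,7) = (-3.0000,3.5000)
o1: d²=17 ≤ ρ²=23; F_rep = 3·(-4,-1)/17² = (-0.0415,-0.0104)
o2: d²=5 ≤ ρ²=23; F_rep = 3·(-1,-2)/5² = (-0.1200,-0.2400)
o3: d²=538 > ρ²=23 → inactive
o4: d²=653 > ρ²=23 → inactive
F = F_att + ΣF_rep = (-3.1615,3.2496)
p' = p + 1/10·F = (-1.3162,-10.6750)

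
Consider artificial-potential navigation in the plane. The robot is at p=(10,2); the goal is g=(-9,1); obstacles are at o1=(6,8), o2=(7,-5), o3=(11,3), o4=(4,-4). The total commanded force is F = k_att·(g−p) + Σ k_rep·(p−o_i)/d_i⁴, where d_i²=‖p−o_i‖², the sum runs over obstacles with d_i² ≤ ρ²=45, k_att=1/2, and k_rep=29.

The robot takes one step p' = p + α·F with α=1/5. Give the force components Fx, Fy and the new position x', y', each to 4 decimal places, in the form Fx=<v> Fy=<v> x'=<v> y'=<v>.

Fx=-16.7500 Fy=-7.7500 x'=6.6500 y'=0.4500

F_att = 1/2·(g−p) = 1/2·(-19,-1) = (-9.5000,-0.5000)
o1: d²=52 > ρ²=45 → inactive
o2: d²=58 > ρ²=45 → inactive
o3: d²=2 ≤ ρ²=45; F_rep = 29·(-1,-1)/2² = (-7.2500,-7.2500)
o4: d²=72 > ρ²=45 → inactive
F = F_att + ΣF_rep = (-16.7500,-7.7500)
p' = p + 1/5·F = (6.6500,0.4500)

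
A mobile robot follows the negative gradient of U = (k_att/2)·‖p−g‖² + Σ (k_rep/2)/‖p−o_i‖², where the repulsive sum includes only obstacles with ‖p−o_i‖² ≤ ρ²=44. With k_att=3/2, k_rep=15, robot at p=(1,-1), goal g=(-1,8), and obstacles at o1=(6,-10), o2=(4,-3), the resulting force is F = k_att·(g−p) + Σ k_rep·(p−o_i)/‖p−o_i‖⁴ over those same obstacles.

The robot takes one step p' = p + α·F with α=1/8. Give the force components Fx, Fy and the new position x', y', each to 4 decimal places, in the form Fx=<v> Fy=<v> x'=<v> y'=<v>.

F_att = 3/2·(g−p) = 3/2·(-2,9) = (-3.0000,13.5000)
o1: d²=106 > ρ²=44 → inactive
o2: d²=13 ≤ ρ²=44; F_rep = 15·(-3,2)/13² = (-0.2663,0.1775)
F = F_att + ΣF_rep = (-3.2663,13.6775)
p' = p + 1/8·F = (0.5917,0.7097)

Fx=-3.2663 Fy=13.6775 x'=0.5917 y'=0.7097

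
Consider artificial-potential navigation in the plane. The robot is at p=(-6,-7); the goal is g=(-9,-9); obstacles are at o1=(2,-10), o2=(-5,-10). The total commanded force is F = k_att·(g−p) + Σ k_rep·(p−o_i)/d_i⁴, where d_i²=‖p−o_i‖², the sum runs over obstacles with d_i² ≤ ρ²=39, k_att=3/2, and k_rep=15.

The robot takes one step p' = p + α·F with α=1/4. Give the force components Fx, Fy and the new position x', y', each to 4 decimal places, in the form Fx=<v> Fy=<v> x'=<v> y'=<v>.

F_att = 3/2·(g−p) = 3/2·(-3,-2) = (-4.5000,-3.0000)
o1: d²=73 > ρ²=39 → inactive
o2: d²=10 ≤ ρ²=39; F_rep = 15·(-1,3)/10² = (-0.1500,0.4500)
F = F_att + ΣF_rep = (-4.6500,-2.5500)
p' = p + 1/4·F = (-7.1625,-7.6375)

Fx=-4.6500 Fy=-2.5500 x'=-7.1625 y'=-7.6375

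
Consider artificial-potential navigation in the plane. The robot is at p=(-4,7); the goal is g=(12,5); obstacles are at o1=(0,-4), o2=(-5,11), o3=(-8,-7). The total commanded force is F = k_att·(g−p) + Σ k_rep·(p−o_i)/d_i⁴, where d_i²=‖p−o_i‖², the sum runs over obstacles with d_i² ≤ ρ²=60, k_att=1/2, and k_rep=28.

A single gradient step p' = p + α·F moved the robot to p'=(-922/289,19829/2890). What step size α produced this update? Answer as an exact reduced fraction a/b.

F_att = 1/2·(g−p) = 1/2·(16,-2) = (8.0000,-1.0000)
o1: d²=137 > ρ²=60 → inactive
o2: d²=17 ≤ ρ²=60; F_rep = 28·(1,-4)/17² = (0.0969,-0.3875)
o3: d²=212 > ρ²=60 → inactive
F = F_att + ΣF_rep = (8.0969,-1.3875)
Δp = p'−p = (0.8097,-0.1388); α = Δx/Fx = (234/289) / (2340/289) = 1/10
check: Δy/Fy = (-401/2890) / (-401/289) = 1/10 ✓

α = 1/10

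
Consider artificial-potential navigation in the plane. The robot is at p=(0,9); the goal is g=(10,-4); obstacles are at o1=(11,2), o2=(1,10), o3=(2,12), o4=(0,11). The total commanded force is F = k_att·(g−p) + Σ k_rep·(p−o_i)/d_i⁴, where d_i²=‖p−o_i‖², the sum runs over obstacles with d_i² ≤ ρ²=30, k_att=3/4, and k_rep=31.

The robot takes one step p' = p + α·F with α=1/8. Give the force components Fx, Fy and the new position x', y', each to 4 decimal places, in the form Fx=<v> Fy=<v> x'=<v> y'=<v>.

Fx=-0.6169 Fy=-21.9253 x'=-0.0771 y'=6.2593

F_att = 3/4·(g−p) = 3/4·(10,-13) = (7.5000,-9.7500)
o1: d²=170 > ρ²=30 → inactive
o2: d²=2 ≤ ρ²=30; F_rep = 31·(-1,-1)/2² = (-7.7500,-7.7500)
o3: d²=13 ≤ ρ²=30; F_rep = 31·(-2,-3)/13² = (-0.3669,-0.5503)
o4: d²=4 ≤ ρ²=30; F_rep = 31·(0,-2)/4² = (0.0000,-3.8750)
F = F_att + ΣF_rep = (-0.6169,-21.9253)
p' = p + 1/8·F = (-0.0771,6.2593)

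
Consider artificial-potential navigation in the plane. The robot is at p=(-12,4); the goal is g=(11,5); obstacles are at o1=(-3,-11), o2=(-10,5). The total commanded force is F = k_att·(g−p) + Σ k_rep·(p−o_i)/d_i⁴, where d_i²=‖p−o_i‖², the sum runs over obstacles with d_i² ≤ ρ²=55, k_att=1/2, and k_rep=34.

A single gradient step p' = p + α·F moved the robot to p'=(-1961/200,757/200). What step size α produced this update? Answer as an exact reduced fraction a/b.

F_att = 1/2·(g−p) = 1/2·(23,1) = (11.5000,0.5000)
o1: d²=306 > ρ²=55 → inactive
o2: d²=5 ≤ ρ²=55; F_rep = 34·(-2,-1)/5² = (-2.7200,-1.3600)
F = F_att + ΣF_rep = (8.7800,-0.8600)
Δp = p'−p = (2.1950,-0.2150); α = Δx/Fx = (439/200) / (439/50) = 1/4
check: Δy/Fy = (-43/200) / (-43/50) = 1/4 ✓

α = 1/4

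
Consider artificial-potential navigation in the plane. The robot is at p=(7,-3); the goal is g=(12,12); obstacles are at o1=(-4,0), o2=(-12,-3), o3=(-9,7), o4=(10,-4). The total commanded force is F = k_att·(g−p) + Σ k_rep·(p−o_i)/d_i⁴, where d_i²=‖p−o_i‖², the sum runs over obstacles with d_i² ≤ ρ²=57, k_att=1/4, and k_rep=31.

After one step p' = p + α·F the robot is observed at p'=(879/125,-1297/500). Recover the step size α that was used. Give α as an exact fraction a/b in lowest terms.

α = 1/10

F_att = 1/4·(g−p) = 1/4·(5,15) = (1.2500,3.7500)
o1: d²=130 > ρ²=57 → inactive
o2: d²=361 > ρ²=57 → inactive
o3: d²=356 > ρ²=57 → inactive
o4: d²=10 ≤ ρ²=57; F_rep = 31·(-3,1)/10² = (-0.9300,0.3100)
F = F_att + ΣF_rep = (0.3200,4.0600)
Δp = p'−p = (0.0320,0.4060); α = Δx/Fx = (4/125) / (8/25) = 1/10
check: Δy/Fy = (203/500) / (203/50) = 1/10 ✓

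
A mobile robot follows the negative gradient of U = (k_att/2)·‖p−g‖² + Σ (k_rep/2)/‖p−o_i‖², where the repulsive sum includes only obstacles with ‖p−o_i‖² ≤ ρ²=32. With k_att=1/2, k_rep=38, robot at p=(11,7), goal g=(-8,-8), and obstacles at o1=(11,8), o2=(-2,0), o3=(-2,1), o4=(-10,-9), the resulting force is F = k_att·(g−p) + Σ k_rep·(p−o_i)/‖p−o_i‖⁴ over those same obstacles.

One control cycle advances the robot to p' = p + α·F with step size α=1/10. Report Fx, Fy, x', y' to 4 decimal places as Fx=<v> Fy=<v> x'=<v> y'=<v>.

F_att = 1/2·(g−p) = 1/2·(-19,-15) = (-9.5000,-7.5000)
o1: d²=1 ≤ ρ²=32; F_rep = 38·(0,-1)/1² = (0.0000,-38.0000)
o2: d²=218 > ρ²=32 → inactive
o3: d²=205 > ρ²=32 → inactive
o4: d²=697 > ρ²=32 → inactive
F = F_att + ΣF_rep = (-9.5000,-45.5000)
p' = p + 1/10·F = (10.0500,2.4500)

Fx=-9.5000 Fy=-45.5000 x'=10.0500 y'=2.4500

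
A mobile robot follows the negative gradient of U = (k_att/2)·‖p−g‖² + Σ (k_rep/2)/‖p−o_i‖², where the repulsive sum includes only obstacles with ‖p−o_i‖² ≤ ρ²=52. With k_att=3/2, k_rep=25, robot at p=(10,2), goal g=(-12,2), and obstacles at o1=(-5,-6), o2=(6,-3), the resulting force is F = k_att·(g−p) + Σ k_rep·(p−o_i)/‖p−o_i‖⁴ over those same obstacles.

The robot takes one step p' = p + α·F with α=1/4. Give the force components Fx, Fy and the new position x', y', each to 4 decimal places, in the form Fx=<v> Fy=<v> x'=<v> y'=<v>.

Fx=-32.9405 Fy=0.0744 x'=1.7649 y'=2.0186

F_att = 3/2·(g−p) = 3/2·(-22,0) = (-33.0000,0.0000)
o1: d²=289 > ρ²=52 → inactive
o2: d²=41 ≤ ρ²=52; F_rep = 25·(4,5)/41² = (0.0595,0.0744)
F = F_att + ΣF_rep = (-32.9405,0.0744)
p' = p + 1/4·F = (1.7649,2.0186)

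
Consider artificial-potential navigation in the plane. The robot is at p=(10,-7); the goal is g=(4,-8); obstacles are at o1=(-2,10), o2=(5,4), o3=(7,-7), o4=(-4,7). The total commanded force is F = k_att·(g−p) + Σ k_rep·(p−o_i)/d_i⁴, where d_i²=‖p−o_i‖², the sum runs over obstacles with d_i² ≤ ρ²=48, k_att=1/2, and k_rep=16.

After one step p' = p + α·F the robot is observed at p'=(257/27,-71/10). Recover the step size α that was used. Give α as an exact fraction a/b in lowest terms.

α = 1/5

F_att = 1/2·(g−p) = 1/2·(-6,-1) = (-3.0000,-0.5000)
o1: d²=433 > ρ²=48 → inactive
o2: d²=146 > ρ²=48 → inactive
o3: d²=9 ≤ ρ²=48; F_rep = 16·(3,0)/9² = (0.5926,0.0000)
o4: d²=392 > ρ²=48 → inactive
F = F_att + ΣF_rep = (-2.4074,-0.5000)
Δp = p'−p = (-0.4815,-0.1000); α = Δx/Fx = (-13/27) / (-65/27) = 1/5
check: Δy/Fy = (-1/10) / (-1/2) = 1/5 ✓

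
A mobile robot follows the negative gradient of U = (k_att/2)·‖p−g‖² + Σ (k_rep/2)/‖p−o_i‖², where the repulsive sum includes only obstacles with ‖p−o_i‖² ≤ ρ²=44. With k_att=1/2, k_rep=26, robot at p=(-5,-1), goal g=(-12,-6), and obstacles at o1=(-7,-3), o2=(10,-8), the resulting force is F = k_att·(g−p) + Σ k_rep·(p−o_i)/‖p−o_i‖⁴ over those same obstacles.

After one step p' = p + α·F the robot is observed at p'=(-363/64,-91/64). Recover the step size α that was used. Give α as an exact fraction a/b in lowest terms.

α = 1/4

F_att = 1/2·(g−p) = 1/2·(-7,-5) = (-3.5000,-2.5000)
o1: d²=8 ≤ ρ²=44; F_rep = 26·(2,2)/8² = (0.8125,0.8125)
o2: d²=274 > ρ²=44 → inactive
F = F_att + ΣF_rep = (-2.6875,-1.6875)
Δp = p'−p = (-0.6719,-0.4219); α = Δx/Fx = (-43/64) / (-43/16) = 1/4
check: Δy/Fy = (-27/64) / (-27/16) = 1/4 ✓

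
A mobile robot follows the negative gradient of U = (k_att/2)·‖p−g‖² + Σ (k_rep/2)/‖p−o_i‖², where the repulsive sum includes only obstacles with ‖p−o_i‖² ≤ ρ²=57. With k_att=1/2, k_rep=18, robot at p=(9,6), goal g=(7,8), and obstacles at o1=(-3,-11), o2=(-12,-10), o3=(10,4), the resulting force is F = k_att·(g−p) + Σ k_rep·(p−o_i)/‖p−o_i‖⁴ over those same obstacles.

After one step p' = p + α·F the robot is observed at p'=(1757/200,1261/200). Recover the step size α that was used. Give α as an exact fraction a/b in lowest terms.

F_att = 1/2·(g−p) = 1/2·(-2,2) = (-1.0000,1.0000)
o1: d²=433 > ρ²=57 → inactive
o2: d²=697 > ρ²=57 → inactive
o3: d²=5 ≤ ρ²=57; F_rep = 18·(-1,2)/5² = (-0.7200,1.4400)
F = F_att + ΣF_rep = (-1.7200,2.4400)
Δp = p'−p = (-0.2150,0.3050); α = Δx/Fx = (-43/200) / (-43/25) = 1/8
check: Δy/Fy = (61/200) / (61/25) = 1/8 ✓

α = 1/8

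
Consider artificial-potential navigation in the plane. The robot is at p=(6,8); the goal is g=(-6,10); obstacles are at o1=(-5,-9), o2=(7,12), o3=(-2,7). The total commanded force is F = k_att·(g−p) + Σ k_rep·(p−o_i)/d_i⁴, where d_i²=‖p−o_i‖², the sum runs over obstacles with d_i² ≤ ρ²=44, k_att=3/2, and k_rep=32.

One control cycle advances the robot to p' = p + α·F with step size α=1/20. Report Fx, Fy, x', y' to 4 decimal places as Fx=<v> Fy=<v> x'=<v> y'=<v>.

F_att = 3/2·(g−p) = 3/2·(-12,2) = (-18.0000,3.0000)
o1: d²=410 > ρ²=44 → inactive
o2: d²=17 ≤ ρ²=44; F_rep = 32·(-1,-4)/17² = (-0.1107,-0.4429)
o3: d²=65 > ρ²=44 → inactive
F = F_att + ΣF_rep = (-18.1107,2.5571)
p' = p + 1/20·F = (5.0945,8.1279)

Fx=-18.1107 Fy=2.5571 x'=5.0945 y'=8.1279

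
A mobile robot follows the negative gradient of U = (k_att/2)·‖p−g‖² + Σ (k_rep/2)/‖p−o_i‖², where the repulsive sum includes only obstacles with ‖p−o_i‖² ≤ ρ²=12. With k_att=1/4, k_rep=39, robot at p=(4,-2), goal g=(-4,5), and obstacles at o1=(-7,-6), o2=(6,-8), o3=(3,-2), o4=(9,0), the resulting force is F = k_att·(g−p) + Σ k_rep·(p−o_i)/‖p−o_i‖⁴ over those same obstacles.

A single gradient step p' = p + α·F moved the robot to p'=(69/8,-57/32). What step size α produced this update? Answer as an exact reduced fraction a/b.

α = 1/8

F_att = 1/4·(g−p) = 1/4·(-8,7) = (-2.0000,1.7500)
o1: d²=137 > ρ²=12 → inactive
o2: d²=40 > ρ²=12 → inactive
o3: d²=1 ≤ ρ²=12; F_rep = 39·(1,0)/1² = (39.0000,0.0000)
o4: d²=29 > ρ²=12 → inactive
F = F_att + ΣF_rep = (37.0000,1.7500)
Δp = p'−p = (4.6250,0.2188); α = Δx/Fx = (37/8) / (37) = 1/8
check: Δy/Fy = (7/32) / (7/4) = 1/8 ✓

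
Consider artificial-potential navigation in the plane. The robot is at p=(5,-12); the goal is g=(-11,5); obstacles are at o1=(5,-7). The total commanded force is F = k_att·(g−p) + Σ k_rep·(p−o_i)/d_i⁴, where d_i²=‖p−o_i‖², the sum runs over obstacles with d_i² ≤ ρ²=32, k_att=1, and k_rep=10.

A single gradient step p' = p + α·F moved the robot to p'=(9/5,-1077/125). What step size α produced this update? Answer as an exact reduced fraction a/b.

F_att = 1·(g−p) = 1·(-16,17) = (-16.0000,17.0000)
o1: d²=25 ≤ ρ²=32; F_rep = 10·(0,-5)/25² = (0.0000,-0.0800)
F = F_att + ΣF_rep = (-16.0000,16.9200)
Δp = p'−p = (-3.2000,3.3840); α = Δx/Fx = (-16/5) / (-16) = 1/5
check: Δy/Fy = (423/125) / (423/25) = 1/5 ✓

α = 1/5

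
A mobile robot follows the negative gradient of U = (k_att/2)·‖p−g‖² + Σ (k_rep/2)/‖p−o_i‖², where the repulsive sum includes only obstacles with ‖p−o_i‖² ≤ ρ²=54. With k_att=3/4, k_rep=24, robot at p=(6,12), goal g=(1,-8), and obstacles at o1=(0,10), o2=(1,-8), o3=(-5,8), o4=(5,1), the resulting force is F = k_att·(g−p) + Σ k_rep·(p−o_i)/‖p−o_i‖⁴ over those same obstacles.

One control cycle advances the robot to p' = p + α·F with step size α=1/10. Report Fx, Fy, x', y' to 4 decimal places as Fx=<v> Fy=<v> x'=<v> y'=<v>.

Fx=-3.6600 Fy=-14.9700 x'=5.6340 y'=10.5030

F_att = 3/4·(g−p) = 3/4·(-5,-20) = (-3.7500,-15.0000)
o1: d²=40 ≤ ρ²=54; F_rep = 24·(6,2)/40² = (0.0900,0.0300)
o2: d²=425 > ρ²=54 → inactive
o3: d²=137 > ρ²=54 → inactive
o4: d²=122 > ρ²=54 → inactive
F = F_att + ΣF_rep = (-3.6600,-14.9700)
p' = p + 1/10·F = (5.6340,10.5030)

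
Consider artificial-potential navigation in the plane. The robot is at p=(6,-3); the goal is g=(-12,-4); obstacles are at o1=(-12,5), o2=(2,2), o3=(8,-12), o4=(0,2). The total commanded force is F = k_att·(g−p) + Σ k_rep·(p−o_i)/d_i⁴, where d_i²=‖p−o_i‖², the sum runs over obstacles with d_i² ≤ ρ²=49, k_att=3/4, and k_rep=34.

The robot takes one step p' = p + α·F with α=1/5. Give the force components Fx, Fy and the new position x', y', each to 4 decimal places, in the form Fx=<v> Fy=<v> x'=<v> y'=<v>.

Fx=-13.4191 Fy=-0.8511 x'=3.3162 y'=-3.1702

F_att = 3/4·(g−p) = 3/4·(-18,-1) = (-13.5000,-0.7500)
o1: d²=388 > ρ²=49 → inactive
o2: d²=41 ≤ ρ²=49; F_rep = 34·(4,-5)/41² = (0.0809,-0.1011)
o3: d²=85 > ρ²=49 → inactive
o4: d²=61 > ρ²=49 → inactive
F = F_att + ΣF_rep = (-13.4191,-0.8511)
p' = p + 1/5·F = (3.3162,-3.1702)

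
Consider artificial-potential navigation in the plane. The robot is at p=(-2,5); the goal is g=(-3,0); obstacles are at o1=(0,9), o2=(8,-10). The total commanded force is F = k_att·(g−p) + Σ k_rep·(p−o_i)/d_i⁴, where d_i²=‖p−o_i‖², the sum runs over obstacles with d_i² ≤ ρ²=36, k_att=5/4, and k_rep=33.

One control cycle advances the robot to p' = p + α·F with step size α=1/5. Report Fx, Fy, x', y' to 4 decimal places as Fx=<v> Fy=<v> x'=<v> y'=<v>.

F_att = 5/4·(g−p) = 5/4·(-1,-5) = (-1.2500,-6.2500)
o1: d²=20 ≤ ρ²=36; F_rep = 33·(-2,-4)/20² = (-0.1650,-0.3300)
o2: d²=325 > ρ²=36 → inactive
F = F_att + ΣF_rep = (-1.4150,-6.5800)
p' = p + 1/5·F = (-2.2830,3.6840)

Fx=-1.4150 Fy=-6.5800 x'=-2.2830 y'=3.6840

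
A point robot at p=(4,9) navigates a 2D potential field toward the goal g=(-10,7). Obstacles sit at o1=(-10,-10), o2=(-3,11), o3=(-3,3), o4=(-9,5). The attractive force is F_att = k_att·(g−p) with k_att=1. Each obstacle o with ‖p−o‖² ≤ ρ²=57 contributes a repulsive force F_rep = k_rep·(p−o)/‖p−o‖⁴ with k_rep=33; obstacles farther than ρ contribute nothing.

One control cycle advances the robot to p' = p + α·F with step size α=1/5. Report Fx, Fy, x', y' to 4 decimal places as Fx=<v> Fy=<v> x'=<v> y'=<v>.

F_att = 1·(g−p) = 1·(-14,-2) = (-14.0000,-2.0000)
o1: d²=557 > ρ²=57 → inactive
o2: d²=53 ≤ ρ²=57; F_rep = 33·(7,-2)/53² = (0.0822,-0.0235)
o3: d²=85 > ρ²=57 → inactive
o4: d²=185 > ρ²=57 → inactive
F = F_att + ΣF_rep = (-13.9178,-2.0235)
p' = p + 1/5·F = (1.2164,8.5953)

Fx=-13.9178 Fy=-2.0235 x'=1.2164 y'=8.5953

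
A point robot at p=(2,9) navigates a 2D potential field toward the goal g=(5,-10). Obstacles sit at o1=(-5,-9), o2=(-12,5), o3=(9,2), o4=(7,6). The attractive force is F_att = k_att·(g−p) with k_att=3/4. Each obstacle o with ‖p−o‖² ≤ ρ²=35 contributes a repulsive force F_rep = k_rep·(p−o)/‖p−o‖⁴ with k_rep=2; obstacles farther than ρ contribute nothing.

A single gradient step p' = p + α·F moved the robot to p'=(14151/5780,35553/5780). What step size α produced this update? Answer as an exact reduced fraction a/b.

α = 1/5

F_att = 3/4·(g−p) = 3/4·(3,-19) = (2.2500,-14.2500)
o1: d²=373 > ρ²=35 → inactive
o2: d²=212 > ρ²=35 → inactive
o3: d²=98 > ρ²=35 → inactive
o4: d²=34 ≤ ρ²=35; F_rep = 2·(-5,3)/34² = (-0.0087,0.0052)
F = F_att + ΣF_rep = (2.2413,-14.2448)
Δp = p'−p = (0.4483,-2.8490); α = Δx/Fx = (2591/5780) / (2591/1156) = 1/5
check: Δy/Fy = (-16467/5780) / (-16467/1156) = 1/5 ✓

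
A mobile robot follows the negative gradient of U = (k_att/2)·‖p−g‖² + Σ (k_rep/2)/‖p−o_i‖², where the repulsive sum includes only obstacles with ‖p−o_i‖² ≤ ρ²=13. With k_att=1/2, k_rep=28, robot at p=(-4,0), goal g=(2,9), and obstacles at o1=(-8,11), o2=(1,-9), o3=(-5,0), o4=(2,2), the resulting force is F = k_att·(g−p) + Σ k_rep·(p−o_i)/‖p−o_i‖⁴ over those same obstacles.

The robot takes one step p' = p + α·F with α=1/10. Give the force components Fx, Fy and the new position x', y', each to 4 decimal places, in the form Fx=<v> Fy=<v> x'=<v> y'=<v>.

F_att = 1/2·(g−p) = 1/2·(6,9) = (3.0000,4.5000)
o1: d²=137 > ρ²=13 → inactive
o2: d²=106 > ρ²=13 → inactive
o3: d²=1 ≤ ρ²=13; F_rep = 28·(1,0)/1² = (28.0000,0.0000)
o4: d²=40 > ρ²=13 → inactive
F = F_att + ΣF_rep = (31.0000,4.5000)
p' = p + 1/10·F = (-0.9000,0.4500)

Fx=31.0000 Fy=4.5000 x'=-0.9000 y'=0.4500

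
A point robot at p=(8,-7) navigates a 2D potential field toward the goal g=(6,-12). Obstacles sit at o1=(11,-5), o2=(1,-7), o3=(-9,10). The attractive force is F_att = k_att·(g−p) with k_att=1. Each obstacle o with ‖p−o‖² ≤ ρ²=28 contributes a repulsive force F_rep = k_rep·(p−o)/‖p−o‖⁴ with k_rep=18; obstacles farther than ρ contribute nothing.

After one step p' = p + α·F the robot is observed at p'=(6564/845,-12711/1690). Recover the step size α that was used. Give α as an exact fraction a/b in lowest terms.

α = 1/10

F_att = 1·(g−p) = 1·(-2,-5) = (-2.0000,-5.0000)
o1: d²=13 ≤ ρ²=28; F_rep = 18·(-3,-2)/13² = (-0.3195,-0.2130)
o2: d²=49 > ρ²=28 → inactive
o3: d²=578 > ρ²=28 → inactive
F = F_att + ΣF_rep = (-2.3195,-5.2130)
Δp = p'−p = (-0.2320,-0.5213); α = Δx/Fx = (-196/845) / (-392/169) = 1/10
check: Δy/Fy = (-881/1690) / (-881/169) = 1/10 ✓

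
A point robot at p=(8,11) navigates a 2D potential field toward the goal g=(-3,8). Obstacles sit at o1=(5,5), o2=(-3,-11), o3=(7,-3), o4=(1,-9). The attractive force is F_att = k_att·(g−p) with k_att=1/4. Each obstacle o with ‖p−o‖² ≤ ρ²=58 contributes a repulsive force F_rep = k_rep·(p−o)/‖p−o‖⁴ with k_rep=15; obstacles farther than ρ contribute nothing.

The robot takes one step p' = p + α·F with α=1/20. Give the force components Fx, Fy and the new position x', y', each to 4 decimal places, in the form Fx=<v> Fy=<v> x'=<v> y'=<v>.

F_att = 1/4·(g−p) = 1/4·(-11,-3) = (-2.7500,-0.7500)
o1: d²=45 ≤ ρ²=58; F_rep = 15·(3,6)/45² = (0.0222,0.0444)
o2: d²=605 > ρ²=58 → inactive
o3: d²=197 > ρ²=58 → inactive
o4: d²=449 > ρ²=58 → inactive
F = F_att + ΣF_rep = (-2.7278,-0.7056)
p' = p + 1/20·F = (7.8636,10.9647)

Fx=-2.7278 Fy=-0.7056 x'=7.8636 y'=10.9647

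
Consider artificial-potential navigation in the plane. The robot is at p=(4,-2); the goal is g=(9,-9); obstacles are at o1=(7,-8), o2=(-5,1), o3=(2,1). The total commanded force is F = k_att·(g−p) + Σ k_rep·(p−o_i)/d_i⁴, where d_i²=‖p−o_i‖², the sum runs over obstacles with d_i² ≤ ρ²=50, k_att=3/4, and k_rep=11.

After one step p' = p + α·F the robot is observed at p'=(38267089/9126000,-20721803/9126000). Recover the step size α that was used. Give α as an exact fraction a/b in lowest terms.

α = 1/20

F_att = 3/4·(g−p) = 3/4·(5,-7) = (3.7500,-5.2500)
o1: d²=45 ≤ ρ²=50; F_rep = 11·(-3,6)/45² = (-0.0163,0.0326)
o2: d²=90 > ρ²=50 → inactive
o3: d²=13 ≤ ρ²=50; F_rep = 11·(2,-3)/13² = (0.1302,-0.1953)
F = F_att + ΣF_rep = (3.8639,-5.4127)
Δp = p'−p = (0.1932,-0.2706); α = Δx/Fx = (1763089/9126000) / (1763089/456300) = 1/20
check: Δy/Fy = (-2469803/9126000) / (-2469803/456300) = 1/20 ✓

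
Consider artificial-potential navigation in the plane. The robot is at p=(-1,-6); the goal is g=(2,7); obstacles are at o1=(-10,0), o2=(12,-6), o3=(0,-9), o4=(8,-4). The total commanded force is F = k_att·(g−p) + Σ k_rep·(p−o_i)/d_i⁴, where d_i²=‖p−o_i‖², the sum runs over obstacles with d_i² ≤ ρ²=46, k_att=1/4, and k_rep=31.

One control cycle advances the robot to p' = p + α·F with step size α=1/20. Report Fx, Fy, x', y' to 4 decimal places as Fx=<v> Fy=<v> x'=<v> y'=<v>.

F_att = 1/4·(g−p) = 1/4·(3,13) = (0.7500,3.2500)
o1: d²=117 > ρ²=46 → inactive
o2: d²=169 > ρ²=46 → inactive
o3: d²=10 ≤ ρ²=46; F_rep = 31·(-1,3)/10² = (-0.3100,0.9300)
o4: d²=85 > ρ²=46 → inactive
F = F_att + ΣF_rep = (0.4400,4.1800)
p' = p + 1/20·F = (-0.9780,-5.7910)

Fx=0.4400 Fy=4.1800 x'=-0.9780 y'=-5.7910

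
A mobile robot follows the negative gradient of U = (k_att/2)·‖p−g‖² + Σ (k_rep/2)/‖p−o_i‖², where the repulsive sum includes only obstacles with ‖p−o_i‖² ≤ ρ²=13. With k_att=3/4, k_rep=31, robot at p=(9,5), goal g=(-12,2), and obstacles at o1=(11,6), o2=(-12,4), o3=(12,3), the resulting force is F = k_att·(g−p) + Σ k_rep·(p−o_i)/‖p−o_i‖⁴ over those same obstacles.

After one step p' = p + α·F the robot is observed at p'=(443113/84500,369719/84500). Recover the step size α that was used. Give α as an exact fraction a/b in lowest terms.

F_att = 3/4·(g−p) = 3/4·(-21,-3) = (-15.7500,-2.2500)
o1: d²=5 ≤ ρ²=13; F_rep = 31·(-2,-1)/5² = (-2.4800,-1.2400)
o2: d²=442 > ρ²=13 → inactive
o3: d²=13 ≤ ρ²=13; F_rep = 31·(-3,2)/13² = (-0.5503,0.3669)
F = F_att + ΣF_rep = (-18.7803,-3.1231)
Δp = p'−p = (-3.7561,-0.6246); α = Δx/Fx = (-317387/84500) / (-317387/16900) = 1/5
check: Δy/Fy = (-52781/84500) / (-52781/16900) = 1/5 ✓

α = 1/5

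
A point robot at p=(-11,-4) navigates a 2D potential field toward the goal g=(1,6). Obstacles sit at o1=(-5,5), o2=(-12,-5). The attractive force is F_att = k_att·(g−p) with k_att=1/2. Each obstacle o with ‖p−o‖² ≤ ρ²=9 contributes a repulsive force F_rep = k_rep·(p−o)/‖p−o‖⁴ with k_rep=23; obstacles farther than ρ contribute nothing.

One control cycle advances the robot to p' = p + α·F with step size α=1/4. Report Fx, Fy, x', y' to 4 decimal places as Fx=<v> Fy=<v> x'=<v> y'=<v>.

F_att = 1/2·(g−p) = 1/2·(12,10) = (6.0000,5.0000)
o1: d²=117 > ρ²=9 → inactive
o2: d²=2 ≤ ρ²=9; F_rep = 23·(1,1)/2² = (5.7500,5.7500)
F = F_att + ΣF_rep = (11.7500,10.7500)
p' = p + 1/4·F = (-8.0625,-1.3125)

Fx=11.7500 Fy=10.7500 x'=-8.0625 y'=-1.3125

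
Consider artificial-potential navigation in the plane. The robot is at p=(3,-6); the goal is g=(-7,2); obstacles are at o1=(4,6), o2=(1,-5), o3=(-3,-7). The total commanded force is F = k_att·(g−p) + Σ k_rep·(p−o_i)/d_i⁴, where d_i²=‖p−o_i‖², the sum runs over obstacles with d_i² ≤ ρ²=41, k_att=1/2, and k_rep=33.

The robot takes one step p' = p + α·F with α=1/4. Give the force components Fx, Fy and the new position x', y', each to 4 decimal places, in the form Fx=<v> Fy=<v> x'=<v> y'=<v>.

Fx=-2.2154 Fy=2.7041 x'=2.4462 y'=-5.3240

F_att = 1/2·(g−p) = 1/2·(-10,8) = (-5.0000,4.0000)
o1: d²=145 > ρ²=41 → inactive
o2: d²=5 ≤ ρ²=41; F_rep = 33·(2,-1)/5² = (2.6400,-1.3200)
o3: d²=37 ≤ ρ²=41; F_rep = 33·(6,1)/37² = (0.1446,0.0241)
F = F_att + ΣF_rep = (-2.2154,2.7041)
p' = p + 1/4·F = (2.4462,-5.3240)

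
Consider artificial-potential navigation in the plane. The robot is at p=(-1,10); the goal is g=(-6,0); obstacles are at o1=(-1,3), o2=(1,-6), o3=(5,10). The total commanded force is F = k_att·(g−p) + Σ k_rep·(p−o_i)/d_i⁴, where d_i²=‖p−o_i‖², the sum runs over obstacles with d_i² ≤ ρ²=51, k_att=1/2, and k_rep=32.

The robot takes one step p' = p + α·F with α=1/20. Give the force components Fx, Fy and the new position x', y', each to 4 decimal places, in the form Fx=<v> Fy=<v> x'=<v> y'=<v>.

Fx=-2.6481 Fy=-4.9067 x'=-1.1324 y'=9.7547

F_att = 1/2·(g−p) = 1/2·(-5,-10) = (-2.5000,-5.0000)
o1: d²=49 ≤ ρ²=51; F_rep = 32·(0,7)/49² = (0.0000,0.0933)
o2: d²=260 > ρ²=51 → inactive
o3: d²=36 ≤ ρ²=51; F_rep = 32·(-6,0)/36² = (-0.1481,0.0000)
F = F_att + ΣF_rep = (-2.6481,-4.9067)
p' = p + 1/20·F = (-1.1324,9.7547)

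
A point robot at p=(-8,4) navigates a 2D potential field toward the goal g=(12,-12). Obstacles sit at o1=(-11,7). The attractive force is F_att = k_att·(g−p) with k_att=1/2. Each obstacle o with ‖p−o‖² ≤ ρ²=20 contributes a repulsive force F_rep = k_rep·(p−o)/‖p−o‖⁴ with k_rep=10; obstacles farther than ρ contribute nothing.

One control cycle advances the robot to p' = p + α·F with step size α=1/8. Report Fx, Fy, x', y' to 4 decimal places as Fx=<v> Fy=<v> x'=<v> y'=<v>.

Fx=10.0926 Fy=-8.0926 x'=-6.7384 y'=2.9884

F_att = 1/2·(g−p) = 1/2·(20,-16) = (10.0000,-8.0000)
o1: d²=18 ≤ ρ²=20; F_rep = 10·(3,-3)/18² = (0.0926,-0.0926)
F = F_att + ΣF_rep = (10.0926,-8.0926)
p' = p + 1/8·F = (-6.7384,2.9884)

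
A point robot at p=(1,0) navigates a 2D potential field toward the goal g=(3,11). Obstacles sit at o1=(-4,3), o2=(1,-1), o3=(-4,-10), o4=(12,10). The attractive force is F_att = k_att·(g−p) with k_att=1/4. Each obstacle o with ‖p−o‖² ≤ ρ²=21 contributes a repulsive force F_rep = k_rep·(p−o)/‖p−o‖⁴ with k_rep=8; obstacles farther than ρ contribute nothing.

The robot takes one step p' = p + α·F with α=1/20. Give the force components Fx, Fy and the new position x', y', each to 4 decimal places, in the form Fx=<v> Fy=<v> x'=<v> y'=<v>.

Fx=0.5000 Fy=10.7500 x'=1.0250 y'=0.5375

F_att = 1/4·(g−p) = 1/4·(2,11) = (0.5000,2.7500)
o1: d²=34 > ρ²=21 → inactive
o2: d²=1 ≤ ρ²=21; F_rep = 8·(0,1)/1² = (0.0000,8.0000)
o3: d²=125 > ρ²=21 → inactive
o4: d²=221 > ρ²=21 → inactive
F = F_att + ΣF_rep = (0.5000,10.7500)
p' = p + 1/20·F = (1.0250,0.5375)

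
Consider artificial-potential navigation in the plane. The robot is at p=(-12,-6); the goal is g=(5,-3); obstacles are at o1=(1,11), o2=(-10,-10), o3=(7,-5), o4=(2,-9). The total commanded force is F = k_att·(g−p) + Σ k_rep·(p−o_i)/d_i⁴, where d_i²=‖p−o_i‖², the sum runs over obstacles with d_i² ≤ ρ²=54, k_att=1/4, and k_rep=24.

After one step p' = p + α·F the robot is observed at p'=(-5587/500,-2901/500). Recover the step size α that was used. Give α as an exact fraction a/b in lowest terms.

F_att = 1/4·(g−p) = 1/4·(17,3) = (4.2500,0.7500)
o1: d²=458 > ρ²=54 → inactive
o2: d²=20 ≤ ρ²=54; F_rep = 24·(-2,4)/20² = (-0.1200,0.2400)
o3: d²=362 > ρ²=54 → inactive
o4: d²=205 > ρ²=54 → inactive
F = F_att + ΣF_rep = (4.1300,0.9900)
Δp = p'−p = (0.8260,0.1980); α = Δx/Fx = (413/500) / (413/100) = 1/5
check: Δy/Fy = (99/500) / (99/100) = 1/5 ✓

α = 1/5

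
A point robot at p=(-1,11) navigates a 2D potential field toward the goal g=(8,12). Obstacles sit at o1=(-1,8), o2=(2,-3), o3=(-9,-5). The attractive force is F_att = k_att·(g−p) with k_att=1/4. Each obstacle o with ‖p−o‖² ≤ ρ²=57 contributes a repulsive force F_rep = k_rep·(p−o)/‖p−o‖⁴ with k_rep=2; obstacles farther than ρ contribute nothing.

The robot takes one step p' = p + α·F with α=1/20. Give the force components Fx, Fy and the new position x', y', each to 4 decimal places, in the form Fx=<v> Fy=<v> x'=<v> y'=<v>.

F_att = 1/4·(g−p) = 1/4·(9,1) = (2.2500,0.2500)
o1: d²=9 ≤ ρ²=57; F_rep = 2·(0,3)/9² = (0.0000,0.0741)
o2: d²=205 > ρ²=57 → inactive
o3: d²=320 > ρ²=57 → inactive
F = F_att + ΣF_rep = (2.2500,0.3241)
p' = p + 1/20·F = (-0.8875,11.0162)

Fx=2.2500 Fy=0.3241 x'=-0.8875 y'=11.0162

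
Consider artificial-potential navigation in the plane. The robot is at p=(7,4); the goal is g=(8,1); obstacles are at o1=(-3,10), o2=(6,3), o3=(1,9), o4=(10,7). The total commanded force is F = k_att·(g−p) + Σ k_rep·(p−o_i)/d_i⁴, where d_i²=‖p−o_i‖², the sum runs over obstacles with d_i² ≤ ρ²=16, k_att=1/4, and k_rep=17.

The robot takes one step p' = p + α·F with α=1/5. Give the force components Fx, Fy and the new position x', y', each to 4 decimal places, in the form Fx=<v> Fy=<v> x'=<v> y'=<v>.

F_att = 1/4·(g−p) = 1/4·(1,-3) = (0.2500,-0.7500)
o1: d²=136 > ρ²=16 → inactive
o2: d²=2 ≤ ρ²=16; F_rep = 17·(1,1)/2² = (4.2500,4.2500)
o3: d²=61 > ρ²=16 → inactive
o4: d²=18 > ρ²=16 → inactive
F = F_att + ΣF_rep = (4.5000,3.5000)
p' = p + 1/5·F = (7.9000,4.7000)

Fx=4.5000 Fy=3.5000 x'=7.9000 y'=4.7000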